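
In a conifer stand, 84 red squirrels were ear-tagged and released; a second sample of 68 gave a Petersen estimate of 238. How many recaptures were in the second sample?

From N = M·C/R: R = M·C / N = 84·68 / 238 = 5712 / 238 = 24.

R = 24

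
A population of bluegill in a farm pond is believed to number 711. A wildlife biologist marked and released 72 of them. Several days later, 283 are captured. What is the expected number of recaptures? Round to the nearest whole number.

Expected recaptures E[R] = M·C / N.
E[R] = 72 × 283 / 711 = 20376 / 711 ≈ 28.7 → 29

expected recaptures ≈ 29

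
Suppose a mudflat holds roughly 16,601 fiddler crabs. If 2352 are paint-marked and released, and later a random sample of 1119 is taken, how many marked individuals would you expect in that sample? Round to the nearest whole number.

Expected recaptures E[R] = M·C / N.
E[R] = 2352 × 1119 / 16601 = 2631888 / 16601 ≈ 158.5 → 159

expected recaptures ≈ 159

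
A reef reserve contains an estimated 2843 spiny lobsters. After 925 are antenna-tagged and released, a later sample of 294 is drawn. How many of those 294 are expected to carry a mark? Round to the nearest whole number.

expected recaptures ≈ 96

The marked fraction of the population is 925/2843, so in a sample of 294 expect C·(M/N) marked.
E[R] = 925 × 294 / 2843 = 271950 / 2843 ≈ 95.7 → 96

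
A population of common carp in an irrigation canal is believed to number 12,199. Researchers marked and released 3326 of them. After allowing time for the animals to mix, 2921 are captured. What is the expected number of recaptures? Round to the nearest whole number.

expected recaptures ≈ 796

The marked fraction of the population is 3326/12199, so in a sample of 2921 expect C·(M/N) marked.
E[R] = 3326 × 2921 / 12199 = 9715246 / 12199 ≈ 796.4 → 796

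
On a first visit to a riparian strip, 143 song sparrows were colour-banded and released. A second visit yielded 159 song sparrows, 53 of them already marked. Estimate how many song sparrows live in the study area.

Lincoln-Petersen assumes M/N = R/C, so N = M·C / R.
N = (143 × 159) / 53 = 22737 / 53 = 429

N = 429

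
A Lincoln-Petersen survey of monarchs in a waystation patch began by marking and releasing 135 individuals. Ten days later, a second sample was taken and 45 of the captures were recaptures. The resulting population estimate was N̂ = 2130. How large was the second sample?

C = 710

From N = M·C/R: C = N·R / M = 2130·45 / 135 = 95850 / 135 = 710.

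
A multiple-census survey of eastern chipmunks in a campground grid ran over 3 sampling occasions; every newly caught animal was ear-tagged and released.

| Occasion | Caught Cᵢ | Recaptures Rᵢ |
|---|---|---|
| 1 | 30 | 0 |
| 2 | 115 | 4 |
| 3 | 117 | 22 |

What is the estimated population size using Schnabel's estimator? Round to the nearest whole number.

N ≈ 767

Marked at large before each occasion: Mᵢ = Σⱼ<ᵢ (Cⱼ − Rⱼ) → M1=0, M2=30, M3=141
Σ MᵢCᵢ = 0·30 + 30·115 + 141·117 = 0 + 3450 + 16497 = 19947
Σ Rᵢ = 0 + 4 + 22 = 26
N̂ = 19947 / 26 ≈ 767.2 → 767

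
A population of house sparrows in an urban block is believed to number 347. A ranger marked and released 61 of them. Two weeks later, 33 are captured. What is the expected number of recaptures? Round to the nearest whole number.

The marked fraction of the population is 61/347, so in a sample of 33 expect C·(M/N) marked.
E[R] = 61 × 33 / 347 = 2013 / 347 ≈ 5.8 → 6

expected recaptures ≈ 6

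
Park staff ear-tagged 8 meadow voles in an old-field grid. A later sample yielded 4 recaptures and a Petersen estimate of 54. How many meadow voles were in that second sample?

From N = M·C/R: C = N·R / M = 54·4 / 8 = 216 / 8 = 27.

C = 27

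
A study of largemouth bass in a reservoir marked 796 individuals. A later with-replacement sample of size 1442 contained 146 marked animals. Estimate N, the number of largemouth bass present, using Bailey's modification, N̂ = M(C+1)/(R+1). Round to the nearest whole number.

N̂ = 796·(1442+1)/(146+1) = 796·1443/147 = 1148628/147 ≈ 7813.8 → 7814

N ≈ 7814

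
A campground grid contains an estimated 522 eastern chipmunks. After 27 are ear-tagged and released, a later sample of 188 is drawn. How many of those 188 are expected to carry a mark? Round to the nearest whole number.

Expected recaptures E[R] = M·C / N.
E[R] = 27 × 188 / 522 = 5076 / 522 ≈ 9.7 → 10

expected recaptures ≈ 10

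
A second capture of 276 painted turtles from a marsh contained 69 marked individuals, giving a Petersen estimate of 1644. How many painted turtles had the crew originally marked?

From N = M·C/R: M = N·R / C = 1644·69 / 276 = 113436 / 276 = 411.

M = 411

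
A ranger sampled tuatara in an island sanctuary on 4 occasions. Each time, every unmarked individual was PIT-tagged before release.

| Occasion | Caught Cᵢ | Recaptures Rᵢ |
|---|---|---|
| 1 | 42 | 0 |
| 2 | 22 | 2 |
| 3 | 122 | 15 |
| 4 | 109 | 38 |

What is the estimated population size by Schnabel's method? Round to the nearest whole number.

N ≈ 489

Marked at large before each occasion: Mᵢ = Σⱼ<ᵢ (Cⱼ − Rⱼ) → M1=0, M2=42, M3=62, M4=169
Σ MᵢCᵢ = 0·42 + 42·22 + 62·122 + 169·109 = 0 + 924 + 7564 + 18421 = 26909
Σ Rᵢ = 0 + 2 + 15 + 38 = 55
N̂ = 26909 / 55 ≈ 489.3 → 489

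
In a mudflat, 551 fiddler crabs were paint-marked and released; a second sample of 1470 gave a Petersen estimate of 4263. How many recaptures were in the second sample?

R = 190

From N = M·C/R: R = M·C / N = 551·1470 / 4263 = 809970 / 4263 = 190.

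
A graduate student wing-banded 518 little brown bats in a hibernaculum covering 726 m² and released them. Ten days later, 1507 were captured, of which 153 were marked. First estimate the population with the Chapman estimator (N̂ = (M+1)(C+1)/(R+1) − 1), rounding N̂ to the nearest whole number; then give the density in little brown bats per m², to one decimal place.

N̂ = 519·1508/154 − 1 = 782652/154 − 1 ≈ 5081.2 → 5081
Density = N̂ / area = 5081 / 726 ≈ 7.00 → 7.0 per m²

density ≈ 7.0 little brown bats per m²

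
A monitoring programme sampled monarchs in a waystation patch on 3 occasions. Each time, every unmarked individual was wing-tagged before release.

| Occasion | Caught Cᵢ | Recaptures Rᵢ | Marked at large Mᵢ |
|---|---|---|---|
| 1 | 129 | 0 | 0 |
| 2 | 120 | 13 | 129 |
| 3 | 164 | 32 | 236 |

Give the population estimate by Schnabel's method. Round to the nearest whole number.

Σ MᵢCᵢ = 0·129 + 129·120 + 236·164 = 0 + 15480 + 38704 = 54184
Σ Rᵢ = 0 + 13 + 32 = 45
N̂ = 54184 / 45 ≈ 1204.1 → 1204

N ≈ 1204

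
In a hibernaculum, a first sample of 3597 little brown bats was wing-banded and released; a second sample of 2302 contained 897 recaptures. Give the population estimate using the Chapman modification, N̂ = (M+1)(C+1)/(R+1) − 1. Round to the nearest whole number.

N̂ = (3597+1)(2302+1)/(897+1) − 1 = 3598·2303/898 − 1
= 8286194/898 − 1 ≈ 9227.4 − 1 ≈ 9226.4 → 9226

N ≈ 9226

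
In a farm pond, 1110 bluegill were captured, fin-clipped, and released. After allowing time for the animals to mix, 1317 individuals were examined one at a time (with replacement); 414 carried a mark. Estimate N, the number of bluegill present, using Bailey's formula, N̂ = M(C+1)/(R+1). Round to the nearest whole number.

N̂ = 1110·(1317+1)/(414+1) = 1110·1318/415 = 1462980/415 ≈ 3525.3 → 3525

N ≈ 3525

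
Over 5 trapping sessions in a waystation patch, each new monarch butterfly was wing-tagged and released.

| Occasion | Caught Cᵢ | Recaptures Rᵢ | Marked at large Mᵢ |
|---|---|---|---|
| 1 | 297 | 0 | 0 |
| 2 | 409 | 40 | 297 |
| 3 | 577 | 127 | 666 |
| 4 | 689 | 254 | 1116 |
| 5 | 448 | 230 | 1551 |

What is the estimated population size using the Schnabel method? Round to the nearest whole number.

Σ MᵢCᵢ = 0·297 + 297·409 + 666·577 + 1116·689 + 1551·448 = 0 + 121473 + 384282 + 768924 + 694848 = 1969527
Σ Rᵢ = 0 + 40 + 127 + 254 + 230 = 651
N̂ = 1969527 / 651 ≈ 3025.4 → 3025

N ≈ 3025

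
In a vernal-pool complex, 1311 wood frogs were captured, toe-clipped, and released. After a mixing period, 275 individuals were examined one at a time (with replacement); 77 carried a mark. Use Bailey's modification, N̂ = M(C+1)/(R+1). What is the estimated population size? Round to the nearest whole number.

N ≈ 4639

N̂ = 1311·(275+1)/(77+1) = 1311·276/78 = 361836/78 ≈ 4638.9 → 4639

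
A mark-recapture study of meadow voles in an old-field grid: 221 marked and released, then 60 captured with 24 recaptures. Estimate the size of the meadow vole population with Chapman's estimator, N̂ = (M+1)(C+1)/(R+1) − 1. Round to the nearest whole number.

N̂ = (221+1)(60+1)/(24+1) − 1 = 222·61/25 − 1
= 13542/25 − 1 ≈ 541.7 − 1 ≈ 540.7 → 541

N ≈ 541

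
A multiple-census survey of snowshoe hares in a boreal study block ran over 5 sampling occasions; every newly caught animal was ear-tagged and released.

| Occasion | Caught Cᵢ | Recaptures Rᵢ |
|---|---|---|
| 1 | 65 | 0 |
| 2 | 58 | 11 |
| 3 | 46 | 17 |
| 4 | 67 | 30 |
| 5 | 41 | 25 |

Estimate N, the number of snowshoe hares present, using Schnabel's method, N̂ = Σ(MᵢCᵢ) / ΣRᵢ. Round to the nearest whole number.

Marked at large before each occasion: Mᵢ = Σⱼ<ᵢ (Cⱼ − Rⱼ) → M1=0, M2=65, M3=112, M4=141, M5=178
Σ MᵢCᵢ = 0·65 + 65·58 + 112·46 + 141·67 + 178·41 = 0 + 3770 + 5152 + 9447 + 7298 = 25667
Σ Rᵢ = 0 + 11 + 17 + 30 + 25 = 83
N̂ = 25667 / 83 ≈ 309.2 → 309

N ≈ 309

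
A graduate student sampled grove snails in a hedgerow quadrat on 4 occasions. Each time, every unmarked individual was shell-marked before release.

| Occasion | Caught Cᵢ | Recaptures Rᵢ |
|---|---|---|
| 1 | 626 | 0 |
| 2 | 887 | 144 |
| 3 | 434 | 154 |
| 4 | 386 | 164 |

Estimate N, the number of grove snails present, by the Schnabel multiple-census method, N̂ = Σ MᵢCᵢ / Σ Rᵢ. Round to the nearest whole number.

Marked at large before each occasion: Mᵢ = Σⱼ<ᵢ (Cⱼ − Rⱼ) → M1=0, M2=626, M3=1369, M4=1649
Σ MᵢCᵢ = 0·626 + 626·887 + 1369·434 + 1649·386 = 0 + 555262 + 594146 + 636514 = 1785922
Σ Rᵢ = 0 + 144 + 154 + 164 = 462
N̂ = 1785922 / 462 ≈ 3865.6 → 3866

N ≈ 3866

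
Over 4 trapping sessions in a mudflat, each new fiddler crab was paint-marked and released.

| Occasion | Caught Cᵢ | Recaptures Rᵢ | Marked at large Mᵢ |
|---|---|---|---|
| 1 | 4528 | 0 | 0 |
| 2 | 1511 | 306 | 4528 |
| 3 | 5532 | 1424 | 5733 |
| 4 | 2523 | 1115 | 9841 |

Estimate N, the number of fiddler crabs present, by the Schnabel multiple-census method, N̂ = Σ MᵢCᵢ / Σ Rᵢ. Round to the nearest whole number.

Σ MᵢCᵢ = 0·4528 + 4528·1511 + 5733·5532 + 9841·2523 = 0 + 6841808 + 31714956 + 24828843 = 63385607
Σ Rᵢ = 0 + 306 + 1424 + 1115 = 2845
N̂ = 63385607 / 2845 ≈ 22279.7 → 22280

N ≈ 22,280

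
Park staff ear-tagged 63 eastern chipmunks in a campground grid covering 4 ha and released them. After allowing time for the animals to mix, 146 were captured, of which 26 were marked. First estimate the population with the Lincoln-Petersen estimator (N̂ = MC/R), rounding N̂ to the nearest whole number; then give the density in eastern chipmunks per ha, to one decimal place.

N̂ = 63·146/26 = 9198/26 ≈ 353.8 → 354
Density = N̂ / area = 354 / 4 ≈ 88.50 → 88.5 per ha

density ≈ 88.5 eastern chipmunks per ha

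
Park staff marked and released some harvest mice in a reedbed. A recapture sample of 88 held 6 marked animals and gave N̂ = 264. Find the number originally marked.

From N = M·C/R: M = N·R / C = 264·6 / 88 = 1584 / 88 = 18.

M = 18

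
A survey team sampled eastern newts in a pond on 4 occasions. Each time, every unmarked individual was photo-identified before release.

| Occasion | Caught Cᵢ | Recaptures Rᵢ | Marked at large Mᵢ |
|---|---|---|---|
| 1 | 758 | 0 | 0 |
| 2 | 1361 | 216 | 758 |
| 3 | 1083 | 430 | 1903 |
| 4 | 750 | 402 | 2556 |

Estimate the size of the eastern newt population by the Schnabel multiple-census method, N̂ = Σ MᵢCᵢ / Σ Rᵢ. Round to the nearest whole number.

Σ MᵢCᵢ = 0·758 + 758·1361 + 1903·1083 + 2556·750 = 0 + 1031638 + 2060949 + 1917000 = 5009587
Σ Rᵢ = 0 + 216 + 430 + 402 = 1048
N̂ = 5009587 / 1048 ≈ 4780.1 → 4780

N ≈ 4780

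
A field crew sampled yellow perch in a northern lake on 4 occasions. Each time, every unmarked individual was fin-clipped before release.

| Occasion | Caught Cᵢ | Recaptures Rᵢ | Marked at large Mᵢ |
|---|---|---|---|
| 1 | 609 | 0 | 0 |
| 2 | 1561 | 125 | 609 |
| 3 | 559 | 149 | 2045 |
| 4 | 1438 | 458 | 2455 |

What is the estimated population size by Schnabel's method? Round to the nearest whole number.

Σ MᵢCᵢ = 0·609 + 609·1561 + 2045·559 + 2455·1438 = 0 + 950649 + 1143155 + 3530290 = 5624094
Σ Rᵢ = 0 + 125 + 149 + 458 = 732
N̂ = 5624094 / 732 ≈ 7683.2 → 7683

N ≈ 7683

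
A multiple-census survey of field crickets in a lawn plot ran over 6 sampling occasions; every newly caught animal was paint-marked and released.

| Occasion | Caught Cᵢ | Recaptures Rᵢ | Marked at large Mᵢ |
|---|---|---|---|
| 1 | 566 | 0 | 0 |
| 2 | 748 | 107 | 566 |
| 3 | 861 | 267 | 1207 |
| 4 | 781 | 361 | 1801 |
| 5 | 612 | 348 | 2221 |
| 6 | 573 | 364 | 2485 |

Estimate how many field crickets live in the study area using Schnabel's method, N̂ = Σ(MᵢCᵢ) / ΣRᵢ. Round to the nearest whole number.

N ≈ 3906

Σ MᵢCᵢ = 0·566 + 566·748 + 1207·861 + 1801·781 + 2221·612 + 2485·573 = 0 + 423368 + 1039227 + 1406581 + 1359252 + 1423905 = 5652333
Σ Rᵢ = 0 + 107 + 267 + 361 + 348 + 364 = 1447
N̂ = 5652333 / 1447 ≈ 3906.2 → 3906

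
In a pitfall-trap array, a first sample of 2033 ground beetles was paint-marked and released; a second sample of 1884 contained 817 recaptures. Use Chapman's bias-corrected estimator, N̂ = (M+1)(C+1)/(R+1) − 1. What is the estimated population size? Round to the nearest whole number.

N ≈ 4686

N̂ = (2033+1)(1884+1)/(817+1) − 1 = 2034·1885/818 − 1
= 3834090/818 − 1 ≈ 4687.2 − 1 ≈ 4686.2 → 4686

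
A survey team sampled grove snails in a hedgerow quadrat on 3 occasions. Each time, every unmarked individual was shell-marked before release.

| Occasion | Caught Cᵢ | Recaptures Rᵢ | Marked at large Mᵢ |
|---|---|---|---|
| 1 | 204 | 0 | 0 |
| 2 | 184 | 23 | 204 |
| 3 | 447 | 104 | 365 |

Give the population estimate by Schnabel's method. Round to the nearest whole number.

Σ MᵢCᵢ = 0·204 + 204·184 + 365·447 = 0 + 37536 + 163155 = 200691
Σ Rᵢ = 0 + 23 + 104 = 127
N̂ = 200691 / 127 ≈ 1580.2 → 1580

N ≈ 1580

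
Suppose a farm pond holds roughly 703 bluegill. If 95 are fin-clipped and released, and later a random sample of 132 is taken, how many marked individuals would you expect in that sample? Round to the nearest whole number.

expected recaptures ≈ 18

The marked fraction of the population is 95/703, so in a sample of 132 expect C·(M/N) marked.
E[R] = 95 × 132 / 703 = 12540 / 703 ≈ 17.8 → 18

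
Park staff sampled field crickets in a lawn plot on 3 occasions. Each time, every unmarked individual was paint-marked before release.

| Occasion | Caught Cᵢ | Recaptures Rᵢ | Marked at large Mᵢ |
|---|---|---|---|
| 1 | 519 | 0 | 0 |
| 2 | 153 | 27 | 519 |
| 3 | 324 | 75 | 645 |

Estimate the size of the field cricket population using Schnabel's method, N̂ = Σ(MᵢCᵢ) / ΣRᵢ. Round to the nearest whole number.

N ≈ 2827

Σ MᵢCᵢ = 0·519 + 519·153 + 645·324 = 0 + 79407 + 208980 = 288387
Σ Rᵢ = 0 + 27 + 75 = 102
N̂ = 288387 / 102 ≈ 2827.3 → 2827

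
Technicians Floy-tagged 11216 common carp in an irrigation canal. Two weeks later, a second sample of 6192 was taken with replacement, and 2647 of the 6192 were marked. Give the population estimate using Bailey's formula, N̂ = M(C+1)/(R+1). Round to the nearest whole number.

N̂ = 11216·(6192+1)/(2647+1) = 11216·6193/2648 = 69460688/2648 ≈ 26231.4 → 26231

N ≈ 26,231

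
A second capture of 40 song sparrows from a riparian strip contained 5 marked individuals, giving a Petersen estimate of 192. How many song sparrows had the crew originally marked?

M = 24

From N = M·C/R: M = N·R / C = 192·5 / 40 = 960 / 40 = 24.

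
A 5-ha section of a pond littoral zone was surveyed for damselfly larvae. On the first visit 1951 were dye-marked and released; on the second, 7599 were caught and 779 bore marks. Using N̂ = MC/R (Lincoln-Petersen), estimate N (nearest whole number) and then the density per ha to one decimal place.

N̂ = 1951·7599/779 = 14825649/779 ≈ 19031.6 → 19032
Density = N̂ / area = 19032 / 5 ≈ 3806.40 → 3806.4 per ha

density ≈ 3806.4 damselfly larvae per ha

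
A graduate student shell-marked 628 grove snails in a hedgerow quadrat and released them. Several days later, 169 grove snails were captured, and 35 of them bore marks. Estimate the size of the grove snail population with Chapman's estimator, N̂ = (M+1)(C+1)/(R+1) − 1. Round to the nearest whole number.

N̂ = (628+1)(169+1)/(35+1) − 1 = 629·170/36 − 1
= 106930/36 − 1 ≈ 2970.3 − 1 ≈ 2969.3 → 2969

N ≈ 2969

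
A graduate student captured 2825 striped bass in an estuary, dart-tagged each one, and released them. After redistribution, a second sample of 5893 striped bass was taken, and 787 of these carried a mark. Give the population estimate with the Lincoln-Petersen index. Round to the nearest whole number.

N = (2825 × 5893) / 787 = 16647725 / 787 ≈ 21153.4 → 21153

N ≈ 21,153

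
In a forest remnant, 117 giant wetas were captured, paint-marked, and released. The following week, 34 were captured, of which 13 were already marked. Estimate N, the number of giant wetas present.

If marked individuals mix randomly, R/C ≈ M/N, giving N ≈ M·C/R.
N = (117 × 34) / 13 = 3978 / 13 = 306

N = 306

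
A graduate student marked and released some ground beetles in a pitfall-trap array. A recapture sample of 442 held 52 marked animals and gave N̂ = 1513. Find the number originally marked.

M = 178

From N = M·C/R: M = N·R / C = 1513·52 / 442 = 78676 / 442 = 178.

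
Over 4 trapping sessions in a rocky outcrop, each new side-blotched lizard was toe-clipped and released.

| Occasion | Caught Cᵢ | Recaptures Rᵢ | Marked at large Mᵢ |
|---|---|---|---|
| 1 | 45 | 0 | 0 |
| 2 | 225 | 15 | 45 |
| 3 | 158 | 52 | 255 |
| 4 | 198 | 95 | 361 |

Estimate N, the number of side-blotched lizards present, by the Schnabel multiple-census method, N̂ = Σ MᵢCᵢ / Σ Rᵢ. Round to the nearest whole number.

N ≈ 752

Σ MᵢCᵢ = 0·45 + 45·225 + 255·158 + 361·198 = 0 + 10125 + 40290 + 71478 = 121893
Σ Rᵢ = 0 + 15 + 52 + 95 = 162
N̂ = 121893 / 162 ≈ 752.4 → 752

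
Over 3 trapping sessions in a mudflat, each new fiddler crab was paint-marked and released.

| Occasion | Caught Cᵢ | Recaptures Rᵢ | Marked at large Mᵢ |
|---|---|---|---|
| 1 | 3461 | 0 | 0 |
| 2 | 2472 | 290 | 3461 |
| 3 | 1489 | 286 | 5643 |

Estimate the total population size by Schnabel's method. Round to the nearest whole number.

N ≈ 29,441

Σ MᵢCᵢ = 0·3461 + 3461·2472 + 5643·1489 = 0 + 8555592 + 8402427 = 16958019
Σ Rᵢ = 0 + 290 + 286 = 576
N̂ = 16958019 / 576 ≈ 29441.0 → 29441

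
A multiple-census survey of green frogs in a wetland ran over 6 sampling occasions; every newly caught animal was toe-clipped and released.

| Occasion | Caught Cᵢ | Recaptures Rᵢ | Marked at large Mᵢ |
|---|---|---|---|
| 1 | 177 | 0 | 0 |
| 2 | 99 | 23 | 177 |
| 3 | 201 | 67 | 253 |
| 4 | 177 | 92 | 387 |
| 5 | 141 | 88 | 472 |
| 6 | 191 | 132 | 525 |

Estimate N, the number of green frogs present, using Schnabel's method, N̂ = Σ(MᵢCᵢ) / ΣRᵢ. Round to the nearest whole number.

Σ MᵢCᵢ = 0·177 + 177·99 + 253·201 + 387·177 + 472·141 + 525·191 = 0 + 17523 + 50853 + 68499 + 66552 + 100275 = 303702
Σ Rᵢ = 0 + 23 + 67 + 92 + 88 + 132 = 402
N̂ = 303702 / 402 ≈ 755.48 → 755

N ≈ 755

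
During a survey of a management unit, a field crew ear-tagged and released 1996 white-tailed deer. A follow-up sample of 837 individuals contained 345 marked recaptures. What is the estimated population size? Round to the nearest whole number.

N ≈ 4842

If marked individuals mix randomly, R/C ≈ M/N, giving N ≈ M·C/R.
N = (1996 × 837) / 345 = 1670652 / 345 ≈ 4842.47 → 4842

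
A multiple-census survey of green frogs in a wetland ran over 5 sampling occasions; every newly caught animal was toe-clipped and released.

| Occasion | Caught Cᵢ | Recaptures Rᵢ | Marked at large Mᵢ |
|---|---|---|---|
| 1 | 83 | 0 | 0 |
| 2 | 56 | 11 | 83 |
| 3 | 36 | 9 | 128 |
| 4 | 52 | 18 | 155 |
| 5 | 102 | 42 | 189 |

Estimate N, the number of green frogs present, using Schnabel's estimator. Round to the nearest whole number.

Σ MᵢCᵢ = 0·83 + 83·56 + 128·36 + 155·52 + 189·102 = 0 + 4648 + 4608 + 8060 + 19278 = 36594
Σ Rᵢ = 0 + 11 + 9 + 18 + 42 = 80
N̂ = 36594 / 80 ≈ 457.4 → 457

N ≈ 457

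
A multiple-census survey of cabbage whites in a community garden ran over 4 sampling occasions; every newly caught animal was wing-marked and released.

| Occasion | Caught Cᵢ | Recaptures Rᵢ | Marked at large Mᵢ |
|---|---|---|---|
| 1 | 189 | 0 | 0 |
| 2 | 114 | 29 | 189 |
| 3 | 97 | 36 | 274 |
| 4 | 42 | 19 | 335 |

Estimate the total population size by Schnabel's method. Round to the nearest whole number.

Σ MᵢCᵢ = 0·189 + 189·114 + 274·97 + 335·42 = 0 + 21546 + 26578 + 14070 = 62194
Σ Rᵢ = 0 + 29 + 36 + 19 = 84
N̂ = 62194 / 84 ≈ 740.4 → 740

N ≈ 740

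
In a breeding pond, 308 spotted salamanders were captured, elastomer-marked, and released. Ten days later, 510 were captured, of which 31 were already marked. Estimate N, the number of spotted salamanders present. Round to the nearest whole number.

Lincoln-Petersen assumes M/N = R/C, so N = M·C / R.
N = (308 × 510) / 31 = 157080 / 31 ≈ 5067.1 → 5067

N ≈ 5067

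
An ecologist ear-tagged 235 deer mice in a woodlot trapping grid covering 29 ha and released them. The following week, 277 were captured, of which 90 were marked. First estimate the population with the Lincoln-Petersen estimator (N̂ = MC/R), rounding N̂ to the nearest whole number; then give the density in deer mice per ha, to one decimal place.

N̂ = 235·277/90 = 65095/90 ≈ 723.3 → 723
Density = N̂ / area = 723 / 29 ≈ 24.93 → 24.9 per ha

density ≈ 24.9 deer mice per ha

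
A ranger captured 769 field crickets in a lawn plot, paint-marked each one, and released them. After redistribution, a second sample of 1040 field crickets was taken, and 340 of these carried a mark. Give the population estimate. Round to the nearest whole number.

N ≈ 2352

The marked fraction in the recapture sample should equal the marked fraction in the population: 340/1040 = 769/N.
N = (769 × 1040) / 340 = 799760 / 340 ≈ 2352.2 → 2352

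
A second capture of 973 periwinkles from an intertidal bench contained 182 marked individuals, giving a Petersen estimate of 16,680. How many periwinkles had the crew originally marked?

M = 3120

From N = M·C/R: M = N·R / C = 16680·182 / 973 = 3035760 / 973 = 3120.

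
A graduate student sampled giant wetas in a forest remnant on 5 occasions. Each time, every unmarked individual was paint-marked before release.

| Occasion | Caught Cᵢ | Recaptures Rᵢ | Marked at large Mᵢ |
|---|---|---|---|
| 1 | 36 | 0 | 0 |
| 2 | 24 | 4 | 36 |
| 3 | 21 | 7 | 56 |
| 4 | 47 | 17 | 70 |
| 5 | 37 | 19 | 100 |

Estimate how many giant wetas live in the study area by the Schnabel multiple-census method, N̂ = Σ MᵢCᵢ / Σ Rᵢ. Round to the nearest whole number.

N ≈ 192

Σ MᵢCᵢ = 0·36 + 36·24 + 56·21 + 70·47 + 100·37 = 0 + 864 + 1176 + 3290 + 3700 = 9030
Σ Rᵢ = 0 + 4 + 7 + 17 + 19 = 47
N̂ = 9030 / 47 ≈ 192.1 → 192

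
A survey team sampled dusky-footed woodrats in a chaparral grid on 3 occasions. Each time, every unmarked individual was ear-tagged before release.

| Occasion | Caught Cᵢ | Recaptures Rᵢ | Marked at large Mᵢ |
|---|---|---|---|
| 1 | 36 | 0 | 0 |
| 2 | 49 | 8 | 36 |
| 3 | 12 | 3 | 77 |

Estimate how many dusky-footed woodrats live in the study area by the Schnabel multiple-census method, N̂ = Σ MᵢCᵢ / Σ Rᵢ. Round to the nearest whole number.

N ≈ 244

Σ MᵢCᵢ = 0·36 + 36·49 + 77·12 = 0 + 1764 + 924 = 2688
Σ Rᵢ = 0 + 8 + 3 = 11
N̂ = 2688 / 11 ≈ 244.4 → 244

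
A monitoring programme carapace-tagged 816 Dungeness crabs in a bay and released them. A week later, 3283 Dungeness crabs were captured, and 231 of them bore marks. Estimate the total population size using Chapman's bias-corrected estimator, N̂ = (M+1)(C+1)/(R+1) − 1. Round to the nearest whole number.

N ≈ 11,564

N̂ = (816+1)(3283+1)/(231+1) − 1 = 817·3284/232 − 1
= 2683028/232 − 1 ≈ 11564.8 − 1 ≈ 11563.8 → 11564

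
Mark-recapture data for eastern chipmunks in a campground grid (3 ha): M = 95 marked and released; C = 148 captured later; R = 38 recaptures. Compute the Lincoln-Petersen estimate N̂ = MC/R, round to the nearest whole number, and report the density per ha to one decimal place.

N̂ = 95·148/38 = 14060/38 = 370
Density = N̂ / area = 370 / 3 ≈ 123.33 → 123.3 per ha

density ≈ 123.3 eastern chipmunks per ha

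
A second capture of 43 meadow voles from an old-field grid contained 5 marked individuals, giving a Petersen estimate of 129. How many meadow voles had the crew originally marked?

From N = M·C/R: M = N·R / C = 129·5 / 43 = 645 / 43 = 15.

M = 15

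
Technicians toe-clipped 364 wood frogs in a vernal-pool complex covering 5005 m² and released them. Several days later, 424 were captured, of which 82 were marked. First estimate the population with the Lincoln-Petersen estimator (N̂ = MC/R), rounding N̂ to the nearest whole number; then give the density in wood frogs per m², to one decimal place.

density ≈ 0.4 wood frogs per m²

N̂ = 364·424/82 = 154336/82 ≈ 1882.1 → 1882
Density = N̂ / area = 1882 / 5005 ≈ 0.38 → 0.4 per m²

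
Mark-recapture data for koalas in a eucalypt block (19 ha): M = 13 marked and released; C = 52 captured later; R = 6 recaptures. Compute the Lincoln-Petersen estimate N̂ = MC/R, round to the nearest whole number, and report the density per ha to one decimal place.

N̂ = 13·52/6 = 676/6 ≈ 112.7 → 113
Density = N̂ / area = 113 / 19 ≈ 5.947 → 5.9 per ha

density ≈ 5.9 koalas per ha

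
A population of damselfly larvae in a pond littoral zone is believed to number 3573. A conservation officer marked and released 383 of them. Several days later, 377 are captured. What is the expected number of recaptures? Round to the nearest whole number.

Expected recaptures E[R] = M·C / N.
E[R] = 383 × 377 / 3573 = 144391 / 3573 ≈ 40.4 → 40

expected recaptures ≈ 40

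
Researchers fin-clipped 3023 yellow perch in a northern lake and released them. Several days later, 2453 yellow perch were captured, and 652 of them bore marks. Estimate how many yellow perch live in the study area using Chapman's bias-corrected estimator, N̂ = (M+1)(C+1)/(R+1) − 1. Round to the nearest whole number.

N̂ = (3023+1)(2453+1)/(652+1) − 1 = 3024·2454/653 − 1
= 7420896/653 − 1 ≈ 11364.3 − 1 ≈ 11363.3 → 11363

N ≈ 11,363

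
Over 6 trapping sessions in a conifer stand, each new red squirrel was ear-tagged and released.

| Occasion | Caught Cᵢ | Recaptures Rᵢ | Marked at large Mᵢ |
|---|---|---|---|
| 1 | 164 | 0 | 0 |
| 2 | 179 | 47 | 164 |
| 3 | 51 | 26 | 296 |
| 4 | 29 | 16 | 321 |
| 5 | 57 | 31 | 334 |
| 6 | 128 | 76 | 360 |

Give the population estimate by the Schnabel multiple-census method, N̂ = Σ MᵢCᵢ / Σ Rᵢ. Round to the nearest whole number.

N ≈ 607

Σ MᵢCᵢ = 0·164 + 164·179 + 296·51 + 321·29 + 334·57 + 360·128 = 0 + 29356 + 15096 + 9309 + 19038 + 46080 = 118879
Σ Rᵢ = 0 + 47 + 26 + 16 + 31 + 76 = 196
N̂ = 118879 / 196 ≈ 606.5 → 607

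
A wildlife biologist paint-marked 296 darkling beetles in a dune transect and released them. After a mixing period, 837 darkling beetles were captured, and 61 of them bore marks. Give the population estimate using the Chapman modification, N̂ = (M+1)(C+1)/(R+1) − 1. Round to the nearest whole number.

N̂ = (296+1)(837+1)/(61+1) − 1 = 297·838/62 − 1
= 248886/62 − 1 ≈ 4014.3 − 1 ≈ 4013.3 → 4013

N ≈ 4013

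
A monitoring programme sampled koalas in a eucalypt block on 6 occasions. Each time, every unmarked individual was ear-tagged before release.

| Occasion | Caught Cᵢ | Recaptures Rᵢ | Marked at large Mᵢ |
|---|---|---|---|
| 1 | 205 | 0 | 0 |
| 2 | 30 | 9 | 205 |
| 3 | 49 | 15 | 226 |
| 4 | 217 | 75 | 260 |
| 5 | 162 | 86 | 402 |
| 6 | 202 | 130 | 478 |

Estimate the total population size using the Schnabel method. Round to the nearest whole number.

N ≈ 747

Σ MᵢCᵢ = 0·205 + 205·30 + 226·49 + 260·217 + 402·162 + 478·202 = 0 + 6150 + 11074 + 56420 + 65124 + 96556 = 235324
Σ Rᵢ = 0 + 9 + 15 + 75 + 86 + 130 = 315
N̂ = 235324 / 315 ≈ 747.1 → 747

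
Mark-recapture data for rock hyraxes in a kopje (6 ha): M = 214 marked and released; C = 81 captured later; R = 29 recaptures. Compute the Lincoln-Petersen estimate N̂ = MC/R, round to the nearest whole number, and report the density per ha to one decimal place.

density ≈ 99.7 rock hyraxes per ha

N̂ = 214·81/29 = 17334/29 ≈ 597.7 → 598
Density = N̂ / area = 598 / 6 ≈ 99.67 → 99.7 per ha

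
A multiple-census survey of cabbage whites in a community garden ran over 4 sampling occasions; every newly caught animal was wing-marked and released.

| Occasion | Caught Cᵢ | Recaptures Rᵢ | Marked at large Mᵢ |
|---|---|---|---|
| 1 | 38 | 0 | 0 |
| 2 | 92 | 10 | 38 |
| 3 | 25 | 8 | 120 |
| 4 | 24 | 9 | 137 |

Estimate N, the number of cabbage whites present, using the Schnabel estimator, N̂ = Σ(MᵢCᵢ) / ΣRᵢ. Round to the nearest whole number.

N ≈ 362

Σ MᵢCᵢ = 0·38 + 38·92 + 120·25 + 137·24 = 0 + 3496 + 3000 + 3288 = 9784
Σ Rᵢ = 0 + 10 + 8 + 9 = 27
N̂ = 9784 / 27 ≈ 362.4 → 362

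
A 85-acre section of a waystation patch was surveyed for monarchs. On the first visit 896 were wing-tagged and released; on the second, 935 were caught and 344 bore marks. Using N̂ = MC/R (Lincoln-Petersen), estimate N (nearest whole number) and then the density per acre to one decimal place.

density ≈ 28.6 monarchs per acre

N̂ = 896·935/344 = 837760/344 ≈ 2435.3 → 2435
Density = N̂ / area = 2435 / 85 ≈ 28.647 → 28.6 per acre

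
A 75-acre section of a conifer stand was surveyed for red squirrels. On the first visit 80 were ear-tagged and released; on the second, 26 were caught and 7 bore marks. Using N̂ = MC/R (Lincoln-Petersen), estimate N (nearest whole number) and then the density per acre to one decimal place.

N̂ = 80·26/7 = 2080/7 ≈ 297.1 → 297
Density = N̂ / area = 297 / 75 ≈ 3.96 → 4.0 per acre

density ≈ 4.0 red squirrels per acre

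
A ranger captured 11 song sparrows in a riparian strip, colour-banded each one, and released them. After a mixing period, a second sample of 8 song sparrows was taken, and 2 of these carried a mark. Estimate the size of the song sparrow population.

N = 44

N = (11 × 8) / 2 = 88 / 2 = 44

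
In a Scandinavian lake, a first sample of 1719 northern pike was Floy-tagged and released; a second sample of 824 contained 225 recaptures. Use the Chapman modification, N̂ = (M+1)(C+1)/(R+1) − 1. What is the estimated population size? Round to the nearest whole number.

N ≈ 6278

N̂ = (1719+1)(824+1)/(225+1) − 1 = 1720·825/226 − 1
= 1419000/226 − 1 ≈ 6278.8 − 1 ≈ 6277.8 → 6278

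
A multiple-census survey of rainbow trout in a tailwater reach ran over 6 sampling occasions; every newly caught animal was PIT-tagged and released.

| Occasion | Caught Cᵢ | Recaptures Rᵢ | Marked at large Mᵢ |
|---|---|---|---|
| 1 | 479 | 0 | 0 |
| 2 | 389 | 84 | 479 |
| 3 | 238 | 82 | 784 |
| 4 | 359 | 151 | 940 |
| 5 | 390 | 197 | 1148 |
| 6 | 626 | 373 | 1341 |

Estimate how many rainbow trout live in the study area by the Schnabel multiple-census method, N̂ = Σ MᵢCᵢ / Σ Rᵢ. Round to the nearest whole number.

N ≈ 2252

Σ MᵢCᵢ = 0·479 + 479·389 + 784·238 + 940·359 + 1148·390 + 1341·626 = 0 + 186331 + 186592 + 337460 + 447720 + 839466 = 1997569
Σ Rᵢ = 0 + 84 + 82 + 151 + 197 + 373 = 887
N̂ = 1997569 / 887 ≈ 2252.1 → 2252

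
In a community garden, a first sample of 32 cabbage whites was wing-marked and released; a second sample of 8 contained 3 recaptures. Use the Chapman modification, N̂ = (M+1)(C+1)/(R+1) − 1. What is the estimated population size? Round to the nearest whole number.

N̂ = (32+1)(8+1)/(3+1) − 1 = 33·9/4 − 1
= 297/4 − 1 ≈ 74.2 − 1 ≈ 73.2 → 73

N ≈ 73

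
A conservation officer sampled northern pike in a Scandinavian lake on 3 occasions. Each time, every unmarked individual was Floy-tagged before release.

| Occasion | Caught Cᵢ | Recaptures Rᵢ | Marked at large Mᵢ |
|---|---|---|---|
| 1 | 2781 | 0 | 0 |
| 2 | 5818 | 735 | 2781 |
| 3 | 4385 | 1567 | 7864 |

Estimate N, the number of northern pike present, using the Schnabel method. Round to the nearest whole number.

Σ MᵢCᵢ = 0·2781 + 2781·5818 + 7864·4385 = 0 + 16179858 + 34483640 = 50663498
Σ Rᵢ = 0 + 735 + 1567 = 2302
N̂ = 50663498 / 2302 ≈ 22008.47 → 22008

N ≈ 22,008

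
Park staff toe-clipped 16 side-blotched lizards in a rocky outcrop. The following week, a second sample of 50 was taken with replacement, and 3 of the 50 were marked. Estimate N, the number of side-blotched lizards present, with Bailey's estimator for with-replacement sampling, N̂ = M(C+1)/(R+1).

N̂ = 16·(50+1)/(3+1) = 16·51/4 = 816/4 = 204

N = 204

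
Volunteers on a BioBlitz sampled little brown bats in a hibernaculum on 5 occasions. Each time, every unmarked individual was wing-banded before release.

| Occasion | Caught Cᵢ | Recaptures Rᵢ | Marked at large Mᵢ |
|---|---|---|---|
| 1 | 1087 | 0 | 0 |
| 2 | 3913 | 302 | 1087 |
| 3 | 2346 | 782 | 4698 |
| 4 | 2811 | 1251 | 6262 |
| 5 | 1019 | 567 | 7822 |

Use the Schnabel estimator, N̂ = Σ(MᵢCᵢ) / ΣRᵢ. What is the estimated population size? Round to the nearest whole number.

N ≈ 14,076

Σ MᵢCᵢ = 0·1087 + 1087·3913 + 4698·2346 + 6262·2811 + 7822·1019 = 0 + 4253431 + 11021508 + 17602482 + 7970618 = 40848039
Σ Rᵢ = 0 + 302 + 782 + 1251 + 567 = 2902
N̂ = 40848039 / 2902 ≈ 14075.8 → 14076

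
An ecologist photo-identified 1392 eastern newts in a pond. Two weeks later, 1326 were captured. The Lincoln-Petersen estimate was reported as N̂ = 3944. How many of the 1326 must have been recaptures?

R = 468

From N = M·C/R: R = M·C / N = 1392·1326 / 3944 = 1845792 / 3944 = 468.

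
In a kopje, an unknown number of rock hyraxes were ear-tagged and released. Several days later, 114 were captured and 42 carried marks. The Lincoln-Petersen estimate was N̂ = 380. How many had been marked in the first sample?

From N = M·C/R: M = N·R / C = 380·42 / 114 = 15960 / 114 = 140.

M = 140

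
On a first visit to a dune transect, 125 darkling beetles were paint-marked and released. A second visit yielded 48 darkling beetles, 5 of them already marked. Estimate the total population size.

N = (125 × 48) / 5 = 6000 / 5 = 1200

N = 1200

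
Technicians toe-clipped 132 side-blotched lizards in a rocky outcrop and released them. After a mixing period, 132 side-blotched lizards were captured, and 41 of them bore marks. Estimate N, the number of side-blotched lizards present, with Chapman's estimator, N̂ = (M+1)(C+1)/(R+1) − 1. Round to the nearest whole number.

N̂ = (132+1)(132+1)/(41+1) − 1 = 133·133/42 − 1
= 17689/42 − 1 ≈ 421.2 − 1 ≈ 420.2 → 420

N ≈ 420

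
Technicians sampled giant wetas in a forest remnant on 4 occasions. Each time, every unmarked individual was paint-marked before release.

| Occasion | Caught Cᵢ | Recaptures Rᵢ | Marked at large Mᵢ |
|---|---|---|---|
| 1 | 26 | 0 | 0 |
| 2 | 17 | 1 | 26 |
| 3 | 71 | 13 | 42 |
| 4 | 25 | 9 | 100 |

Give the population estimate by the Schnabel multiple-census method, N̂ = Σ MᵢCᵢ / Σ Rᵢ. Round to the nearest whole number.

N ≈ 258

Σ MᵢCᵢ = 0·26 + 26·17 + 42·71 + 100·25 = 0 + 442 + 2982 + 2500 = 5924
Σ Rᵢ = 0 + 1 + 13 + 9 = 23
N̂ = 5924 / 23 ≈ 257.6 → 258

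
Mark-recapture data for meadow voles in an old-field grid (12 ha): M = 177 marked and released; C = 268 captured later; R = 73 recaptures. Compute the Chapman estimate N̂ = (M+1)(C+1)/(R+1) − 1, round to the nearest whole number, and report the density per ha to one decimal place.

density ≈ 53.8 meadow voles per ha

N̂ = 178·269/74 − 1 = 47882/74 − 1 ≈ 646.1 → 646
Density = N̂ / area = 646 / 12 ≈ 53.83 → 53.8 per ha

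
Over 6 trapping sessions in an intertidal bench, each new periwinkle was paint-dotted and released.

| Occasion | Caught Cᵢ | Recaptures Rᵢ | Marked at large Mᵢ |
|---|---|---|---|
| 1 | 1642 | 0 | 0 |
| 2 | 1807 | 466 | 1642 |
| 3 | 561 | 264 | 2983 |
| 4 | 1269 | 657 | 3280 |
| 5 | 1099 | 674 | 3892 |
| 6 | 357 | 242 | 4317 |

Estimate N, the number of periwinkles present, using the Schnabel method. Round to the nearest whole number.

Σ MᵢCᵢ = 0·1642 + 1642·1807 + 2983·561 + 3280·1269 + 3892·1099 + 4317·357 = 0 + 2967094 + 1673463 + 4162320 + 4277308 + 1541169 = 14621354
Σ Rᵢ = 0 + 466 + 264 + 657 + 674 + 242 = 2303
N̂ = 14621354 / 2303 ≈ 6348.8 → 6349

N ≈ 6349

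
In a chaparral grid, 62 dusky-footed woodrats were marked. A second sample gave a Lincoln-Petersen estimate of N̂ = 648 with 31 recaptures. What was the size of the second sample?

C = 324

From N = M·C/R: C = N·R / M = 648·31 / 62 = 20088 / 62 = 324.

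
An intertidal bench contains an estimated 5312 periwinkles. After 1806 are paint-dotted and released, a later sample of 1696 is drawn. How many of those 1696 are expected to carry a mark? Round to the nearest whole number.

The marked fraction of the population is 1806/5312, so in a sample of 1696 expect C·(M/N) marked.
E[R] = 1806 × 1696 / 5312 = 3062976 / 5312 ≈ 576.6 → 577

expected recaptures ≈ 577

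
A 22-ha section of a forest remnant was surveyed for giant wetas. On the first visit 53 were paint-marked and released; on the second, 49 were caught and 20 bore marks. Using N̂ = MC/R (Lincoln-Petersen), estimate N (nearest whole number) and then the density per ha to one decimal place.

N̂ = 53·49/20 = 2597/20 ≈ 129.8 → 130
Density = N̂ / area = 130 / 22 ≈ 5.91 → 5.9 per ha

density ≈ 5.9 giant wetas per ha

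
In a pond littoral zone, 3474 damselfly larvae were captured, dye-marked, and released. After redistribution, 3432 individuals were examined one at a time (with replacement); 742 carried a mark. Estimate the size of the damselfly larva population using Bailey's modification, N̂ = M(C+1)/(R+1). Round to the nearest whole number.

N ≈ 16,051

N̂ = 3474·(3432+1)/(742+1) = 3474·3433/743 = 11926242/743 ≈ 16051.47 → 16051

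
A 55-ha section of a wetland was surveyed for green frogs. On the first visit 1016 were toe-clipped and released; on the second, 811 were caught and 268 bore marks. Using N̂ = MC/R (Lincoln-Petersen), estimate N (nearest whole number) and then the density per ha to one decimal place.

density ≈ 55.9 green frogs per ha

N̂ = 1016·811/268 = 823976/268 ≈ 3074.5 → 3075
Density = N̂ / area = 3075 / 55 ≈ 55.91 → 55.9 per ha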